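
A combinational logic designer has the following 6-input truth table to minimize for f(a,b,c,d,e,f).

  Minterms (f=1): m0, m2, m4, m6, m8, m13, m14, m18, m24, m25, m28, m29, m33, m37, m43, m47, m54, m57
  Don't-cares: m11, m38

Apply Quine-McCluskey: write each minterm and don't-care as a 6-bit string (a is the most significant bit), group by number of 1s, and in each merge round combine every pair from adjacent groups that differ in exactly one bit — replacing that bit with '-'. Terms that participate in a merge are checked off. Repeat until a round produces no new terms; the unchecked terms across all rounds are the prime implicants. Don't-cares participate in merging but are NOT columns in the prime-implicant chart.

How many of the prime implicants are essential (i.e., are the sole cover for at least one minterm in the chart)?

Round 0: 000000✓ 000010✓ 000100✓ 000110✓ 001000✓ 001011✓ 001101✓ 001110✓ 010010✓ 011000✓ 011001✓ 011100✓ 011101✓ 100001✓ 100101✓ 100110✓ 101011✓ 101111✓ 110110✓ 111001✓
Round 1: -00110 -01011 -11001 0-0010 0-1000 0-1101 00-000 00-110 000-00✓ 000-10✓ 0000-0✓ 0001-0✓ 011-00✓ 011-01✓ 01100-✓ 01110-✓ 1-0110 100-01 101-11
Round 2: 000--0 011-0-
PIs = {-00110, -01011, -11001, 0-0010, 0-1000, 0-1101, 00-000, 00-110, 000--0, 011-0-, 1-0110, 100-01, 101-11}
Coverage chart:
  m0: 00-000,000--0
  m2: 0-0010,000--0
  m4: 000--0 ←essential
  m6: -00110,00-110,000--0
  m8: 0-1000,00-000
  m13: 0-1101 ←essential
  m14: 00-110 ←essential
  m18: 0-0010 ←essential
  m24: 0-1000,011-0-
  m25: -11001,011-0-
  m28: 011-0- ←essential
  m29: 0-1101,011-0-
  m33: 100-01 ←essential
  m37: 100-01 ←essential
  m43: -01011,101-11
  m47: 101-11 ←essential
  m54: 1-0110 ←essential
  m57: -11001 ←essential
Essential: -11001, 0-0010, 0-1101, 00-110, 000--0, 011-0-, 1-0110, 100-01, 101-11

9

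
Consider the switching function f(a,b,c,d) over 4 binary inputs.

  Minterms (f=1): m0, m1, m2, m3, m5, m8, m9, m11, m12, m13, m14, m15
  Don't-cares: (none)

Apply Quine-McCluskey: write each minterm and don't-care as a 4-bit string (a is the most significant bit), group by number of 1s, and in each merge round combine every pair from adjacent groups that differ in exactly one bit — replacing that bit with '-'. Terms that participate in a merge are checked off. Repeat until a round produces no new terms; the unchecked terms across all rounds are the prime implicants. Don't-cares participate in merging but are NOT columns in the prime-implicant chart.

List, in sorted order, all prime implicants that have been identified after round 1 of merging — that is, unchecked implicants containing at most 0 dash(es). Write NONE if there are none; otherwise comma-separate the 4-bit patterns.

NONE

[col 0] 0000*, 0001*, 0010*, 0011*, 0101*, 1000*, 1001*, 1011*, 1100*, 1101*, 1110*, 1111*
[col 1] -000*, -001*, -011*, -101*, 0-01*, 00-0*, 00-1*, 000-*, 001-*, 1-00*, 1-01*, 1-11*, 10-1*, 100-*, 11-0*, 11-1*, 110-*, 111-*
[col 2] --01, -0-1, -00-, 00--, 1--1, 1-0-, 11--
Prime implicants: --01, -0-1, -00-, 00--, 1--1, 1-0-, 11--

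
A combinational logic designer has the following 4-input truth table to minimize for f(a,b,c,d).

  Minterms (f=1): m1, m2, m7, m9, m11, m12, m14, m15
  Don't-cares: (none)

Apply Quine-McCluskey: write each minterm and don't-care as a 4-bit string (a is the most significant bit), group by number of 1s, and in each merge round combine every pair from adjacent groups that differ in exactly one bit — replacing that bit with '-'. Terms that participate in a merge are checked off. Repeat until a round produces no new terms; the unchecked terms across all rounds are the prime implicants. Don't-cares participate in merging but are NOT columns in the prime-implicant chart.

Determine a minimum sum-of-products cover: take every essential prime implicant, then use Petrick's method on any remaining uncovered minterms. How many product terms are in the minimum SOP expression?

5

[col 0] 0001*, 0010, 0111*, 1001*, 1011*, 1100*, 1110*, 1111*
[col 1] -001, -111, 1-11, 10-1, 11-0, 111-
Prime implicants: -001, -111, 0010, 1-11, 10-1, 11-0, 111-
PI chart (minterm → PIs covering it):
  1 | -001  (sole → essential)
  2 | 0010  (sole → essential)
  7 | -111  (sole → essential)
  9 | -001,10-1
  11 | 1-11,10-1
  12 | 11-0  (sole → essential)
  14 | 11-0,111-
  15 | -111,1-11,111-
Essential prime implicants: -001, -111, 0010, 11-0
Petrick residual → 1-11
Minimum SOP uses 5 PIs: b'c'd + bcd + a'b'cd' + acd + abd'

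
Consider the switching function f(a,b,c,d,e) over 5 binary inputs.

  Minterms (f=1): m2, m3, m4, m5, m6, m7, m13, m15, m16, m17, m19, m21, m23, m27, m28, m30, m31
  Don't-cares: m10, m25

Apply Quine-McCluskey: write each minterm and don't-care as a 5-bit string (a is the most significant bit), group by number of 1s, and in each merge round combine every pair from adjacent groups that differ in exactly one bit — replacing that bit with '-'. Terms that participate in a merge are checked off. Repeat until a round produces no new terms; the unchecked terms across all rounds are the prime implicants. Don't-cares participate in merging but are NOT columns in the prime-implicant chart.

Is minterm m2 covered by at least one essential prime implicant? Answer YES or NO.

NO

size-2^0 implicants → 00010(✓)  00011(✓)  00100(✓)  00101(✓)  00110(✓)  00111(✓)  01010(✓)  01101(✓)  01111(✓)  10000(✓)  10001(✓)  10011(✓)  10101(✓)  10111(✓)  11001(✓)  11011(✓)  11100(✓)  11110(✓)  11111(✓)
size-2^1 implicants → -0011(✓)  -0101(✓)  -0111(✓)  -1111(✓)  0-010  0-101(✓)  0-111(✓)  00-10(✓)  00-11(✓)  0001-(✓)  001-0(✓)  001-1(✓)  0010-(✓)  0011-(✓)  011-1(✓)  1-001(✓)  1-011(✓)  1-111(✓)  10-01(✓)  10-11(✓)  100-1(✓)  1000-  101-1(✓)  11-11(✓)  110-1(✓)  111-0  1111-
size-2^2 implicants → --111  -0-11  -01-1  0-1-1  00-1-  001--  1--11  1-0-1  10--1
Unchecked terms (primes): --111, -0-11, -01-1, 0-010, 0-1-1, 00-1-, 001--, 1--11, 1-0-1, 10--1, 1000-, 111-0, 1111-
Minterm coverage:
  m2 ⊆ 0-010,00-1-
  m3 ⊆ -0-11,00-1-
  m4 ⊆ 001-- [E]
  m5 ⊆ -01-1,0-1-1,001--
  m6 ⊆ 00-1-,001--
  m7 ⊆ --111,-0-11,-01-1,0-1-1,00-1-,001--
  m13 ⊆ 0-1-1 [E]
  m15 ⊆ --111,0-1-1
  m16 ⊆ 1000- [E]
  m17 ⊆ 1-0-1,10--1,1000-
  m19 ⊆ -0-11,1--11,1-0-1,10--1
  m21 ⊆ -01-1,10--1
  m23 ⊆ --111,-0-11,-01-1,1--11,10--1
  m27 ⊆ 1--11,1-0-1
  m28 ⊆ 111-0 [E]
  m30 ⊆ 111-0,1111-
  m31 ⊆ --111,1--11,1111-
E = {0-1-1, 001--, 1000-, 111-0}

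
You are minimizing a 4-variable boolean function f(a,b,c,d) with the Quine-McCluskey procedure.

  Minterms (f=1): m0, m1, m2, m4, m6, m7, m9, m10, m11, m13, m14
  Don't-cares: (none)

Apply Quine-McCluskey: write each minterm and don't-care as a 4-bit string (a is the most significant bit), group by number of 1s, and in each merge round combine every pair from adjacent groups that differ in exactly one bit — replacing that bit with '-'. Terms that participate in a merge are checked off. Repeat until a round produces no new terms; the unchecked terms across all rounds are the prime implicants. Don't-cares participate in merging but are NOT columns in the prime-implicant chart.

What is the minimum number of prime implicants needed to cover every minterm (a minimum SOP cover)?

[col 0] 0000*, 0001*, 0010*, 0100*, 0110*, 0111*, 1001*, 1010*, 1011*, 1101*, 1110*
[col 1] -001, -010*, -110*, 0-00*, 0-10*, 00-0*, 000-, 01-0*, 011-, 1-01, 1-10*, 10-1, 101-
[col 2] --10, 0--0
Prime implicants: --10, -001, 0--0, 000-, 011-, 1-01, 10-1, 101-
PI chart (minterm → PIs covering it):
  0 | 0--0,000-
  1 | -001,000-
  2 | --10,0--0
  4 | 0--0  (sole → essential)
  6 | --10,0--0,011-
  7 | 011-  (sole → essential)
  9 | -001,1-01,10-1
  10 | --10,101-
  11 | 10-1,101-
  13 | 1-01  (sole → essential)
  14 | --10  (sole → essential)
Essential prime implicants: --10, 0--0, 011-, 1-01
Petrick residual → -001, 10-1
Minimum SOP uses 6 PIs: cd' + b'c'd + a'd' + a'bc + ac'd + ab'd

6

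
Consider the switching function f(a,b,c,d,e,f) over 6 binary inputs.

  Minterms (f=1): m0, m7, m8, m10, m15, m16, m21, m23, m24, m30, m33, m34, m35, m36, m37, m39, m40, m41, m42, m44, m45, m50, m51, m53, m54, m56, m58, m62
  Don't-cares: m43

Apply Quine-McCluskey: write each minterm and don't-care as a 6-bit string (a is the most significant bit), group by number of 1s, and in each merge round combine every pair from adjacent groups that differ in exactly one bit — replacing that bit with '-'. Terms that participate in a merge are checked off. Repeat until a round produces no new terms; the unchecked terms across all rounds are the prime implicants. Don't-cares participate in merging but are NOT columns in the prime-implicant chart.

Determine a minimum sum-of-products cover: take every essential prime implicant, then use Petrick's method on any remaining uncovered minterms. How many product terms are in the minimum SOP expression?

12

size-2^0 implicants → 000000(✓)  000111(✓)  001000(✓)  001010(✓)  001111(✓)  010000(✓)  010101(✓)  010111(✓)  011000(✓)  011110(✓)  100001(✓)  100010(✓)  100011(✓)  100100(✓)  100101(✓)  100111(✓)  101000(✓)  101001(✓)  101010(✓)  101011(✓)  101100(✓)  101101(✓)  110010(✓)  110011(✓)  110101(✓)  110110(✓)  111000(✓)  111010(✓)  111110(✓)
size-2^1 implicants → -00111  -01000(✓)  -01010(✓)  -10101  -11000(✓)  -11110  0-0000(✓)  0-0111  0-1000(✓)  00-000(✓)  00-111  0010-0(✓)  01-000(✓)  0101-1  1-0010(✓)  1-0011(✓)  1-0101  1-1000(✓)  1-1010(✓)  10-001(✓)  10-010(✓)  10-011(✓)  10-100(✓)  10-101(✓)  100-01(✓)  100-11(✓)  1000-1(✓)  10001-(✓)  1001-1(✓)  10010-(✓)  101-00(✓)  101-01(✓)  1010-0(✓)  1010-1(✓)  10100-(✓)  10101-(✓)  10110-(✓)  11-010(✓)  11-110(✓)  110-10(✓)  11001-(✓)  111-10(✓)  1110-0(✓)
size-2^2 implicants → --1000  -010-0  0--000  1--010  1-001-  1-10-0  10--01  10-0-1  10-01-  10-10-  100--1  101-0-  1010--  11--10
Unchecked terms (primes): --1000, -00111, -010-0, -10101, -11110, 0--000, 0-0111, 00-111, 0101-1, 1--010, 1-001-, 1-0101, 1-10-0, 10--01, 10-0-1, 10-01-, 10-10-, 100--1, 101-0-, 1010--, 11--10
Minterm coverage:
  m0 ⊆ 0--000 [E]
  m7 ⊆ -00111,0-0111,00-111
  m8 ⊆ --1000,-010-0,0--000
  m10 ⊆ -010-0 [E]
  m15 ⊆ 00-111 [E]
  m16 ⊆ 0--000 [E]
  m21 ⊆ -10101,0101-1
  m23 ⊆ 0-0111,0101-1
  m24 ⊆ --1000,0--000
  m30 ⊆ -11110 [E]
  m33 ⊆ 10--01,10-0-1,100--1
  m34 ⊆ 1--010,1-001-,10-01-
  m35 ⊆ 1-001-,10-0-1,10-01-,100--1
  m36 ⊆ 10-10- [E]
  m37 ⊆ 1-0101,10--01,10-10-,100--1
  m39 ⊆ -00111,100--1
  m40 ⊆ --1000,-010-0,1-10-0,101-0-,1010--
  m41 ⊆ 10--01,10-0-1,101-0-,1010--
  m42 ⊆ -010-0,1--010,1-10-0,10-01-,1010--
  m44 ⊆ 10-10-,101-0-
  m45 ⊆ 10--01,10-10-,101-0-
  m50 ⊆ 1--010,1-001-,11--10
  m51 ⊆ 1-001- [E]
  m53 ⊆ -10101,1-0101
  m54 ⊆ 11--10 [E]
  m56 ⊆ --1000,1-10-0
  m58 ⊆ 1--010,1-10-0,11--10
  m62 ⊆ -11110,11--10
E = {-010-0, -11110, 0--000, 00-111, 1-001-, 10-10-, 11--10}
Petrick residual → --1000, -00111, -10101, 0-0111, 10--01
Cover = cd'e'f' + b'c'def + b'cd'f' + bc'de'f + bcdef' + a'd'e'f' + a'c'def + a'b'def + ac'd'e + ab'e'f + ab'de' + abef'  |cover|=12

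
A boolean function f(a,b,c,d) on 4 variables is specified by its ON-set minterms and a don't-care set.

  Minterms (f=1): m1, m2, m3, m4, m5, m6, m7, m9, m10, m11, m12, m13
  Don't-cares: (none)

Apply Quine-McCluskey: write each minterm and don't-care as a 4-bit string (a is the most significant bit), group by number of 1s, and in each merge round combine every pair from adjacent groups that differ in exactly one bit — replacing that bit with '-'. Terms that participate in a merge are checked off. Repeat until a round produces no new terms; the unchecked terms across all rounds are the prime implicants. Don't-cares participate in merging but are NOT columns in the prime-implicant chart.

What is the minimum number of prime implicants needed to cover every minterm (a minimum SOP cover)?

[col 0] 0001*, 0010*, 0011*, 0100*, 0101*, 0110*, 0111*, 1001*, 1010*, 1011*, 1100*, 1101*
[col 1] -001*, -010*, -011*, -100*, -101*, 0-01*, 0-10*, 0-11*, 00-1*, 001-*, 01-0*, 01-1*, 010-*, 011-*, 1-01*, 10-1*, 101-*, 110-*
[col 2] --01, -0-1, -01-, -10-, 0--1, 0-1-, 01--
Prime implicants: --01, -0-1, -01-, -10-, 0--1, 0-1-, 01--
PI chart (minterm → PIs covering it):
  1 | --01,-0-1,0--1
  2 | -01-,0-1-
  3 | -0-1,-01-,0--1,0-1-
  4 | -10-,01--
  5 | --01,-10-,0--1,01--
  6 | 0-1-,01--
  7 | 0--1,0-1-,01--
  9 | --01,-0-1
  10 | -01-  (sole → essential)
  11 | -0-1,-01-
  12 | -10-  (sole → essential)
  13 | --01,-10-
Essential prime implicants: -01-, -10-
Petrick residual → --01, 0-1-
Minimum SOP uses 4 PIs: c'd + b'c + bc' + a'c

4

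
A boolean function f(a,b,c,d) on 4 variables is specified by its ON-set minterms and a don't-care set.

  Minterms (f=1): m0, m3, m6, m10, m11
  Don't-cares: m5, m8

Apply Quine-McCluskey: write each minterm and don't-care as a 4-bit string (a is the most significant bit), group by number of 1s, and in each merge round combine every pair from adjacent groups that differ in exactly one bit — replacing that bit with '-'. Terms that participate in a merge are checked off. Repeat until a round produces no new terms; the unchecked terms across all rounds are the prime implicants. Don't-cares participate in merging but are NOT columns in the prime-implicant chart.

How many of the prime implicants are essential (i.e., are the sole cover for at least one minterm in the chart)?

3

[col 0] 0000*, 0011*, 0101, 0110, 1000*, 1010*, 1011*
[col 1] -000, -011, 10-0, 101-
Prime implicants: -000, -011, 0101, 0110, 10-0, 101-
PI chart (minterm → PIs covering it):
  0 | -000  (sole → essential)
  3 | -011  (sole → essential)
  6 | 0110  (sole → essential)
  10 | 10-0,101-
  11 | -011,101-
Essential prime implicants: -000, -011, 0110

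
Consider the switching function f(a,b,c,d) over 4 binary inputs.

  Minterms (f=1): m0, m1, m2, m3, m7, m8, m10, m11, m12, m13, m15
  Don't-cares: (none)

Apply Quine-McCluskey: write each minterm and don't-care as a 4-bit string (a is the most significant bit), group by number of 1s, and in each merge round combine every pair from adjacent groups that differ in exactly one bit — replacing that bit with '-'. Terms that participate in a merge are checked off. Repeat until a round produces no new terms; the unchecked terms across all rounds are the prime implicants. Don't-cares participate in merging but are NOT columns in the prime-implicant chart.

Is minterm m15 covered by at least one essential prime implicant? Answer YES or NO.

YES

[col 0] 0000*, 0001*, 0010*, 0011*, 0111*, 1000*, 1010*, 1011*, 1100*, 1101*, 1111*
[col 1] -000*, -010*, -011*, -111*, 0-11*, 00-0*, 00-1*, 000-*, 001-*, 1-00, 1-11*, 10-0*, 101-*, 11-1, 110-
[col 2] --11, -0-0, -01-, 00--
Prime implicants: --11, -0-0, -01-, 00--, 1-00, 11-1, 110-
PI chart (minterm → PIs covering it):
  0 | -0-0,00--
  1 | 00--  (sole → essential)
  2 | -0-0,-01-,00--
  3 | --11,-01-,00--
  7 | --11  (sole → essential)
  8 | -0-0,1-00
  10 | -0-0,-01-
  11 | --11,-01-
  12 | 1-00,110-
  13 | 11-1,110-
  15 | --11,11-1
Essential prime implicants: --11, 00--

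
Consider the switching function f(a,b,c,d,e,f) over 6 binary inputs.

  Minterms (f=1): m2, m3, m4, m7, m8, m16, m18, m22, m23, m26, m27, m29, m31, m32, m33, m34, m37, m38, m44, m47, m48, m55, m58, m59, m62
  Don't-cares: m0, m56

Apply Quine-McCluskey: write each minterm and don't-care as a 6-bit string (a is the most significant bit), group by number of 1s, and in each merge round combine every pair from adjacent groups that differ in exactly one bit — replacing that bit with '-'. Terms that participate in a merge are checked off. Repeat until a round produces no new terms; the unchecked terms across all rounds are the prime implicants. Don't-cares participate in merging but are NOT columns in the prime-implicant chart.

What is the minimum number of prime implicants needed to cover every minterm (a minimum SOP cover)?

Round 0: 000000✓ 000010✓ 000011✓ 000100✓ 000111✓ 001000✓ 010000✓ 010010✓ 010110✓ 010111✓ 011010✓ 011011✓ 011101✓ 011111✓ 100000✓ 100001✓ 100010✓ 100101✓ 100110✓ 101100 101111 110000✓ 110111✓ 111000✓ 111010✓ 111011✓ 111110✓
Round 1: -00000✓ -00010✓ -10000✓ -10111 -11010✓ -11011✓ 0-0000✓ 0-0010✓ 0-0111 00-000 000-00 000-11 0000-0✓ 00001- 01-010 01-111 010-10 0100-0✓ 01011- 011-11 01101-✓ 0111-1 1-0000✓ 100-01 100-10 1000-0✓ 10000- 11-000 111-10 1110-0 11101-✓
Round 2: --0000 -000-0 -1101- 0-00-0
PIs = {--0000, -000-0, -10111, -1101-, 0-00-0, 0-0111, 00-000, 000-00, 000-11, 00001-, 01-010, 01-111, 010-10, 01011-, 011-11, 0111-1, 100-01, 100-10, 10000-, 101100, 101111, 11-000, 111-10, 1110-0}
Coverage chart:
  m2: -000-0,0-00-0,00001-
  m3: 000-11,00001-
  m4: 000-00 ←essential
  m7: 0-0111,000-11
  m8: 00-000 ←essential
  m16: --0000,0-00-0
  m18: 0-00-0,01-010,010-10
  m22: 010-10,01011-
  m23: -10111,0-0111,01-111,01011-
  m26: -1101-,01-010
  m27: -1101-,011-11
  m29: 0111-1 ←essential
  m31: 01-111,011-11,0111-1
  m32: --0000,-000-0,10000-
  m33: 100-01,10000-
  m34: -000-0,100-10
  m37: 100-01 ←essential
  m38: 100-10 ←essential
  m44: 101100 ←essential
  m47: 101111 ←essential
  m48: --0000,11-000
  m55: -10111 ←essential
  m58: -1101-,111-10,1110-0
  m59: -1101- ←essential
  m62: 111-10 ←essential
Essential: -10111, -1101-, 00-000, 000-00, 0111-1, 100-01, 100-10, 101100, 101111, 111-10
Petrick residual → --0000, -000-0, 000-11, 010-10
Min cover (14 terms): c'd'e'f' + b'c'd'f' + bc'def + bcd'e + a'b'd'e'f' + a'b'c'e'f' + a'b'c'ef + a'bc'ef' + a'bcdf + ab'c'e'f + ab'c'ef' + ab'cde'f' + ab'cdef + abcef'

14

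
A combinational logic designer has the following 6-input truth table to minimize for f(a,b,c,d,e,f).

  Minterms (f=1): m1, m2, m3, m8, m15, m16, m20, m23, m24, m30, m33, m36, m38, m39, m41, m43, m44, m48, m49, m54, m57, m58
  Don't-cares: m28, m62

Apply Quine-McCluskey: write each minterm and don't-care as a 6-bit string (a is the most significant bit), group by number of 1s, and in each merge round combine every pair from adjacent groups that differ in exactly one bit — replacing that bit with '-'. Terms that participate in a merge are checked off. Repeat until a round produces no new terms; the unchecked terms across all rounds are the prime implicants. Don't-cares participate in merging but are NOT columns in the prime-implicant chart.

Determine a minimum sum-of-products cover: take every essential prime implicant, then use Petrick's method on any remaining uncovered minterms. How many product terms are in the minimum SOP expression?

size-2^0 implicants → 000001(✓)  000010(✓)  000011(✓)  001000(✓)  001111  010000(✓)  010100(✓)  010111  011000(✓)  011100(✓)  011110(✓)  100001(✓)  100100(✓)  100110(✓)  100111(✓)  101001(✓)  101011(✓)  101100(✓)  110000(✓)  110001(✓)  110110(✓)  111001(✓)  111010(✓)  111110(✓)
size-2^1 implicants → -00001  -10000  -11110  0-1000  0000-1  00001-  01-000(✓)  01-100(✓)  010-00(✓)  011-00(✓)  0111-0  1-0001(✓)  1-0110  1-1001(✓)  10-001(✓)  10-100  1001-0  10011-  1010-1  11-001(✓)  11-110  11000-  111-10
size-2^2 implicants → 01--00  1--001
Unchecked terms (primes): -00001, -10000, -11110, 0-1000, 0000-1, 00001-, 001111, 01--00, 010111, 0111-0, 1--001, 1-0110, 10-100, 1001-0, 10011-, 1010-1, 11-110, 11000-, 111-10
Minterm coverage:
  m1 ⊆ -00001,0000-1
  m2 ⊆ 00001- [E]
  m3 ⊆ 0000-1,00001-
  m8 ⊆ 0-1000 [E]
  m15 ⊆ 001111 [E]
  m16 ⊆ -10000,01--00
  m20 ⊆ 01--00 [E]
  m23 ⊆ 010111 [E]
  m24 ⊆ 0-1000,01--00
  m30 ⊆ -11110,0111-0
  m33 ⊆ -00001,1--001
  m36 ⊆ 10-100,1001-0
  m38 ⊆ 1-0110,1001-0,10011-
  m39 ⊆ 10011- [E]
  m41 ⊆ 1--001,1010-1
  m43 ⊆ 1010-1 [E]
  m44 ⊆ 10-100 [E]
  m48 ⊆ -10000,11000-
  m49 ⊆ 1--001,11000-
  m54 ⊆ 1-0110,11-110
  m57 ⊆ 1--001 [E]
  m58 ⊆ 111-10 [E]
E = {0-1000, 00001-, 001111, 01--00, 010111, 1--001, 10-100, 10011-, 1010-1, 111-10}
Petrick residual → -00001, -10000, -11110, 1-0110
Cover = b'c'd'e'f + bc'd'e'f' + bcdef' + a'cd'e'f' + a'b'c'd'e + a'b'cdef + a'be'f' + a'bc'def + ad'e'f + ac'def' + ab'de'f' + ab'c'de + ab'cd'f + abcef'  |cover|=14

14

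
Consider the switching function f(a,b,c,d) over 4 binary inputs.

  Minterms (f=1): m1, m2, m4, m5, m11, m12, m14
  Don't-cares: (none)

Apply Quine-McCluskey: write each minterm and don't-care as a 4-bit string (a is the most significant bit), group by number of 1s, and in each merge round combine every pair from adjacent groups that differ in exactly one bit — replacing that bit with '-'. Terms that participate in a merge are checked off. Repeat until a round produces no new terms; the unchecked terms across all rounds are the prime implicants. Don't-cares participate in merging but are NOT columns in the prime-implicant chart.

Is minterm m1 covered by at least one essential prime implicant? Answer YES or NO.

YES

[col 0] 0001*, 0010, 0100*, 0101*, 1011, 1100*, 1110*
[col 1] -100, 0-01, 010-, 11-0
Prime implicants: -100, 0-01, 0010, 010-, 1011, 11-0
PI chart (minterm → PIs covering it):
  1 | 0-01  (sole → essential)
  2 | 0010  (sole → essential)
  4 | -100,010-
  5 | 0-01,010-
  11 | 1011  (sole → essential)
  12 | -100,11-0
  14 | 11-0  (sole → essential)
Essential prime implicants: 0-01, 0010, 1011, 11-0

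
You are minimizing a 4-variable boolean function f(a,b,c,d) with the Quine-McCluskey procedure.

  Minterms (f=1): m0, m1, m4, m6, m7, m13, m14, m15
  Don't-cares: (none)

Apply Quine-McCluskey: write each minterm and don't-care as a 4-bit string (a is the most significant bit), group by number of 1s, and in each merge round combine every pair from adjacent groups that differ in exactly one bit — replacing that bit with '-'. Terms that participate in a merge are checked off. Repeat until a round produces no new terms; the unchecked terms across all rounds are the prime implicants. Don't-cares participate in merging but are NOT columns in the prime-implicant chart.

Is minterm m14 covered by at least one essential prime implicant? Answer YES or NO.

size-2^0 implicants → 0000(✓)  0001(✓)  0100(✓)  0110(✓)  0111(✓)  1101(✓)  1110(✓)  1111(✓)
size-2^1 implicants → -110(✓)  -111(✓)  0-00  000-  01-0  011-(✓)  11-1  111-(✓)
size-2^2 implicants → -11-
Unchecked terms (primes): -11-, 0-00, 000-, 01-0, 11-1
Minterm coverage:
  m0 ⊆ 0-00,000-
  m1 ⊆ 000- [E]
  m4 ⊆ 0-00,01-0
  m6 ⊆ -11-,01-0
  m7 ⊆ -11- [E]
  m13 ⊆ 11-1 [E]
  m14 ⊆ -11- [E]
  m15 ⊆ -11-,11-1
E = {-11-, 000-, 11-1}

YES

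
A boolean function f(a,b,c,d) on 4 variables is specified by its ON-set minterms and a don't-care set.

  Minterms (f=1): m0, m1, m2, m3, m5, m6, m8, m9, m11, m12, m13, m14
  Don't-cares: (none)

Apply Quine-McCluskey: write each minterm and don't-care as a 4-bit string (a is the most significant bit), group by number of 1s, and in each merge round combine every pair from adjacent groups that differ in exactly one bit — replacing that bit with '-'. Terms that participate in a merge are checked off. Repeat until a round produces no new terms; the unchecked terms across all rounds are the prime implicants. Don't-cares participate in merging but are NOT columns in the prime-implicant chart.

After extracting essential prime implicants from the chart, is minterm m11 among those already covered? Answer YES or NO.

YES

size-2^0 implicants → 0000(✓)  0001(✓)  0010(✓)  0011(✓)  0101(✓)  0110(✓)  1000(✓)  1001(✓)  1011(✓)  1100(✓)  1101(✓)  1110(✓)
size-2^1 implicants → -000(✓)  -001(✓)  -011(✓)  -101(✓)  -110  0-01(✓)  0-10  00-0(✓)  00-1(✓)  000-(✓)  001-(✓)  1-00(✓)  1-01(✓)  10-1(✓)  100-(✓)  11-0  110-(✓)
size-2^2 implicants → --01  -0-1  -00-  00--  1-0-
Unchecked terms (primes): --01, -0-1, -00-, -110, 0-10, 00--, 1-0-, 11-0
Minterm coverage:
  m0 ⊆ -00-,00--
  m1 ⊆ --01,-0-1,-00-,00--
  m2 ⊆ 0-10,00--
  m3 ⊆ -0-1,00--
  m5 ⊆ --01 [E]
  m6 ⊆ -110,0-10
  m8 ⊆ -00-,1-0-
  m9 ⊆ --01,-0-1,-00-,1-0-
  m11 ⊆ -0-1 [E]
  m12 ⊆ 1-0-,11-0
  m13 ⊆ --01,1-0-
  m14 ⊆ -110,11-0
E = {--01, -0-1}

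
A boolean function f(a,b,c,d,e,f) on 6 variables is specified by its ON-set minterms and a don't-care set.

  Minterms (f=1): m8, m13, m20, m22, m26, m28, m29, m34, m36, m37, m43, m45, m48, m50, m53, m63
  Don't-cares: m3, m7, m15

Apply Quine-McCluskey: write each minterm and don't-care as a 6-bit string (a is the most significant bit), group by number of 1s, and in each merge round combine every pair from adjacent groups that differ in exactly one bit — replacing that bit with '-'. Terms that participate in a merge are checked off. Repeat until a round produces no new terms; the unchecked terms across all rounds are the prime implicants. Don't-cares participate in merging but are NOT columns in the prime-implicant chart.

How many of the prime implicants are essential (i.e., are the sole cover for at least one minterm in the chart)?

9

size-2^0 implicants → 000011(✓)  000111(✓)  001000  001101(✓)  001111(✓)  010100(✓)  010110(✓)  011010  011100(✓)  011101(✓)  100010(✓)  100100(✓)  100101(✓)  101011  101101(✓)  110000(✓)  110010(✓)  110101(✓)  111111
size-2^1 implicants → -01101  0-1101  00-111  000-11  0011-1  01-100  0101-0  01110-  1-0010  1-0101  10-101  10010-  1100-0
Unchecked terms (primes): -01101, 0-1101, 00-111, 000-11, 001000, 0011-1, 01-100, 0101-0, 011010, 01110-, 1-0010, 1-0101, 10-101, 10010-, 101011, 1100-0, 111111
Minterm coverage:
  m8 ⊆ 001000 [E]
  m13 ⊆ -01101,0-1101,0011-1
  m20 ⊆ 01-100,0101-0
  m22 ⊆ 0101-0 [E]
  m26 ⊆ 011010 [E]
  m28 ⊆ 01-100,01110-
  m29 ⊆ 0-1101,01110-
  m34 ⊆ 1-0010 [E]
  m36 ⊆ 10010- [E]
  m37 ⊆ 1-0101,10-101,10010-
  m43 ⊆ 101011 [E]
  m45 ⊆ -01101,10-101
  m48 ⊆ 1100-0 [E]
  m50 ⊆ 1-0010,1100-0
  m53 ⊆ 1-0101 [E]
  m63 ⊆ 111111 [E]
E = {001000, 0101-0, 011010, 1-0010, 1-0101, 10010-, 101011, 1100-0, 111111}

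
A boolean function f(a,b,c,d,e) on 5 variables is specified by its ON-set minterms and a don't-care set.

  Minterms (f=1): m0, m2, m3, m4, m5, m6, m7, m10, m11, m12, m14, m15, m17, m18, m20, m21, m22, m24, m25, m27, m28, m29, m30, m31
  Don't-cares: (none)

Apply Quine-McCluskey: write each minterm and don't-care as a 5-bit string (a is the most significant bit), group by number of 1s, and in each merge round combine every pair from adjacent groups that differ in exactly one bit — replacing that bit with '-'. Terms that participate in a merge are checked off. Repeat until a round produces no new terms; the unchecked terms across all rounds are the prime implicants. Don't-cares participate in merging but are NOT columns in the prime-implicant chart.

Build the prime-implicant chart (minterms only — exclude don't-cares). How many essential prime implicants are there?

Round 0: 00000✓ 00010✓ 00011✓ 00100✓ 00101✓ 00110✓ 00111✓ 01010✓ 01011✓ 01100✓ 01110✓ 01111✓ 10001✓ 10010✓ 10100✓ 10101✓ 10110✓ 11000✓ 11001✓ 11011✓ 11100✓ 11101✓ 11110✓ 11111✓
Round 1: -0010✓ -0100✓ -0101✓ -0110✓ -1011✓ -1100✓ -1110✓ -1111✓ 0-010✓ 0-011✓ 0-100✓ 0-110✓ 0-111✓ 00-00✓ 00-10✓ 00-11✓ 000-0✓ 0001-✓ 001-0✓ 001-1✓ 0010-✓ 0011-✓ 01-10✓ 01-11✓ 0101-✓ 011-0✓ 0111-✓ 1-001✓ 1-100✓ 1-101✓ 1-110✓ 10-01✓ 10-10✓ 101-0✓ 1010-✓ 11-00✓ 11-01✓ 11-11✓ 110-1✓ 1100-✓ 111-0✓ 111-1✓ 1110-✓ 1111-✓
Round 2: --100✓ --110✓ -0-10 -01-0✓ -010- -1-11 -11-0✓ -111- 0--10✓ 0--11✓ 0-01-✓ 0-1-0✓ 0-11-✓ 00--0 00-1-✓ 001-- 01-1-✓ 1--01 1-1-0✓ 1-10- 11--1 11-0- 111--
Round 3: --1-0 0--1-
PIs = {--1-0, -0-10, -010-, -1-11, -111-, 0--1-, 00--0, 001--, 1--01, 1-10-, 11--1, 11-0-, 111--}
Coverage chart:
  m0: 00--0 ←essential
  m2: -0-10,0--1-,00--0
  m3: 0--1- ←essential
  m4: --1-0,-010-,00--0,001--
  m5: -010-,001--
  m6: --1-0,-0-10,0--1-,00--0,001--
  m7: 0--1-,001--
  m10: 0--1- ←essential
  m11: -1-11,0--1-
  m12: --1-0 ←essential
  m14: --1-0,-111-,0--1-
  m15: -1-11,-111-,0--1-
  m17: 1--01 ←essential
  m18: -0-10 ←essential
  m20: --1-0,-010-,1-10-
  m21: -010-,1--01,1-10-
  m22: --1-0,-0-10
  m24: 11-0- ←essential
  m25: 1--01,11--1,11-0-
  m27: -1-11,11--1
  m28: --1-0,1-10-,11-0-,111--
  m29: 1--01,1-10-,11--1,11-0-,111--
  m30: --1-0,-111-,111--
  m31: -1-11,-111-,11--1,111--
Essential: --1-0, -0-10, 0--1-, 00--0, 1--01, 11-0-

6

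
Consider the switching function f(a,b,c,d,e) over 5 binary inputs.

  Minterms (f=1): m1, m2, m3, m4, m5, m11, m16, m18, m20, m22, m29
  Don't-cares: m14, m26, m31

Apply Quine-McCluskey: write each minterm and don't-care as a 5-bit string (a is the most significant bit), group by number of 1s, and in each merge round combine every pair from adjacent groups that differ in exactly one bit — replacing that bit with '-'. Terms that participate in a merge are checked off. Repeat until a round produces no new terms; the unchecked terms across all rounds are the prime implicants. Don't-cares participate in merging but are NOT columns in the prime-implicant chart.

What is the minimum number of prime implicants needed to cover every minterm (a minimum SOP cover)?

6

Round 0: 00001✓ 00010✓ 00011✓ 00100✓ 00101✓ 01011✓ 01110 10000✓ 10010✓ 10100✓ 10110✓ 11010✓ 11101✓ 11111✓
Round 1: -0010 -0100 0-011 00-01 000-1 0001- 0010- 1-010 10-00✓ 10-10✓ 100-0✓ 101-0✓ 111-1
Round 2: 10--0
PIs = {-0010, -0100, 0-011, 00-01, 000-1, 0001-, 0010-, 01110, 1-010, 10--0, 111-1}
Coverage chart:
  m1: 00-01,000-1
  m2: -0010,0001-
  m3: 0-011,000-1,0001-
  m4: -0100,0010-
  m5: 00-01,0010-
  m11: 0-011 ←essential
  m16: 10--0 ←essential
  m18: -0010,1-010,10--0
  m20: -0100,10--0
  m22: 10--0 ←essential
  m29: 111-1 ←essential
Essential: 0-011, 10--0, 111-1
Petrick residual → -0010, -0100, 00-01
Min cover (6 terms): b'c'de' + b'cd'e' + a'c'de + a'b'd'e + ab'e' + abce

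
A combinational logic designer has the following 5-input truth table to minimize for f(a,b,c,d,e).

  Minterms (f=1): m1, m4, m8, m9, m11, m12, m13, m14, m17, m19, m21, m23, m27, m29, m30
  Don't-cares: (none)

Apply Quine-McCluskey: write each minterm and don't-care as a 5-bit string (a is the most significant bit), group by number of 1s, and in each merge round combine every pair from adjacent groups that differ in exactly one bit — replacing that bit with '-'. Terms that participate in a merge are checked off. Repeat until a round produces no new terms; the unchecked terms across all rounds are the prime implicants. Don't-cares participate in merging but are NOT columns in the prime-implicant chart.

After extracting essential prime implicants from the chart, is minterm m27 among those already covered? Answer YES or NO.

NO

Round 0: 00001✓ 00100✓ 01000✓ 01001✓ 01011✓ 01100✓ 01101✓ 01110✓ 10001✓ 10011✓ 10101✓ 10111✓ 11011✓ 11101✓ 11110✓
Round 1: -0001 -1011 -1101 -1110 0-001 0-100 01-00✓ 01-01✓ 010-1 0100-✓ 011-0 0110-✓ 1-011 1-101 10-01✓ 10-11✓ 100-1✓ 101-1✓
Round 2: 01-0- 10--1
PIs = {-0001, -1011, -1101, -1110, 0-001, 0-100, 01-0-, 010-1, 011-0, 1-011, 1-101, 10--1}
Coverage chart:
  m1: -0001,0-001
  m4: 0-100 ←essential
  m8: 01-0- ←essential
  m9: 0-001,01-0-,010-1
  m11: -1011,010-1
  m12: 0-100,01-0-,011-0
  m13: -1101,01-0-
  m14: -1110,011-0
  m17: -0001,10--1
  m19: 1-011,10--1
  m21: 1-101,10--1
  m23: 10--1 ←essential
  m27: -1011,1-011
  m29: -1101,1-101
  m30: -1110 ←essential
Essential: -1110, 0-100, 01-0-, 10--1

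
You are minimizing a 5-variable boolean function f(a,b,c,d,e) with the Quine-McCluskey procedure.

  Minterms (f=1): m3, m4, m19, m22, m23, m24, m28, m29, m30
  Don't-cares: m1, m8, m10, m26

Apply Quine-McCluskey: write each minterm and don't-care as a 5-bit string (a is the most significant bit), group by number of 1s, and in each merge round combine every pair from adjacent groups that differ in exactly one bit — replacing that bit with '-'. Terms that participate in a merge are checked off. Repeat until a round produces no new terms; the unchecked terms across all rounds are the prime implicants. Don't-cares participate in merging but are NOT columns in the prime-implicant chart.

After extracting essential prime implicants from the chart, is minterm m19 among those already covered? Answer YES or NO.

NO

size-2^0 implicants → 00001(✓)  00011(✓)  00100  01000(✓)  01010(✓)  10011(✓)  10110(✓)  10111(✓)  11000(✓)  11010(✓)  11100(✓)  11101(✓)  11110(✓)
size-2^1 implicants → -0011  -1000(✓)  -1010(✓)  000-1  010-0(✓)  1-110  10-11  1011-  11-00(✓)  11-10(✓)  110-0(✓)  111-0(✓)  1110-
size-2^2 implicants → -10-0  11--0
Unchecked terms (primes): -0011, -10-0, 000-1, 00100, 1-110, 10-11, 1011-, 11--0, 1110-
Minterm coverage:
  m3 ⊆ -0011,000-1
  m4 ⊆ 00100 [E]
  m19 ⊆ -0011,10-11
  m22 ⊆ 1-110,1011-
  m23 ⊆ 10-11,1011-
  m24 ⊆ -10-0,11--0
  m28 ⊆ 11--0,1110-
  m29 ⊆ 1110- [E]
  m30 ⊆ 1-110,11--0
E = {00100, 1110-}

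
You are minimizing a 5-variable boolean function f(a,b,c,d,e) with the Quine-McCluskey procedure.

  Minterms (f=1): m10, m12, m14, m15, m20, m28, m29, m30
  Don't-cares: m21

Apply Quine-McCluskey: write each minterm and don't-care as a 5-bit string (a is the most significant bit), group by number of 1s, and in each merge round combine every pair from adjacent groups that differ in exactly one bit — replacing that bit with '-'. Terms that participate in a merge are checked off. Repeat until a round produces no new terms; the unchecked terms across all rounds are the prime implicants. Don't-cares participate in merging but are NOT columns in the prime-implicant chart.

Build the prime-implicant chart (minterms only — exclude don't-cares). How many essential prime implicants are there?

4

Round 0: 01010✓ 01100✓ 01110✓ 01111✓ 10100✓ 10101✓ 11100✓ 11101✓ 11110✓
Round 1: -1100✓ -1110✓ 01-10 011-0✓ 0111- 1-100✓ 1-101✓ 1010-✓ 111-0✓ 1110-✓
Round 2: -11-0 1-10-
PIs = {-11-0, 01-10, 0111-, 1-10-}
Coverage chart:
  m10: 01-10 ←essential
  m12: -11-0 ←essential
  m14: -11-0,01-10,0111-
  m15: 0111- ←essential
  m20: 1-10- ←essential
  m28: -11-0,1-10-
  m29: 1-10- ←essential
  m30: -11-0 ←essential
Essential: -11-0, 01-10, 0111-, 1-10-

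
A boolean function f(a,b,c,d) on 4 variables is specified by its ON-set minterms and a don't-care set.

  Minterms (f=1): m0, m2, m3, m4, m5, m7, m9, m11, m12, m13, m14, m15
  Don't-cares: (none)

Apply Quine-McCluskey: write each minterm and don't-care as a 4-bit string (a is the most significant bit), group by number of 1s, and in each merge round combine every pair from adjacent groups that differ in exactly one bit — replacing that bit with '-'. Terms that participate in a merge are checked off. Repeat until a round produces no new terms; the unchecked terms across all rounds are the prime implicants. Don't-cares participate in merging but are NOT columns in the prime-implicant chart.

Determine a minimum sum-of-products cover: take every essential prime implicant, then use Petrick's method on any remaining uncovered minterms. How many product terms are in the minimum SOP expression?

5

[col 0] 0000*, 0010*, 0011*, 0100*, 0101*, 0111*, 1001*, 1011*, 1100*, 1101*, 1110*, 1111*
[col 1] -011*, -100*, -101*, -111*, 0-00, 0-11*, 00-0, 001-, 01-1*, 010-*, 1-01*, 1-11*, 10-1*, 11-0*, 11-1*, 110-*, 111-*
[col 2] --11, -1-1, -10-, 1--1, 11--
Prime implicants: --11, -1-1, -10-, 0-00, 00-0, 001-, 1--1, 11--
PI chart (minterm → PIs covering it):
  0 | 0-00,00-0
  2 | 00-0,001-
  3 | --11,001-
  4 | -10-,0-00
  5 | -1-1,-10-
  7 | --11,-1-1
  9 | 1--1  (sole → essential)
  11 | --11,1--1
  12 | -10-,11--
  13 | -1-1,-10-,1--1,11--
  14 | 11--  (sole → essential)
  15 | --11,-1-1,1--1,11--
Essential prime implicants: 1--1, 11--
Petrick residual → --11, -10-, 00-0
Minimum SOP uses 5 PIs: cd + bc' + a'b'd' + ad + ab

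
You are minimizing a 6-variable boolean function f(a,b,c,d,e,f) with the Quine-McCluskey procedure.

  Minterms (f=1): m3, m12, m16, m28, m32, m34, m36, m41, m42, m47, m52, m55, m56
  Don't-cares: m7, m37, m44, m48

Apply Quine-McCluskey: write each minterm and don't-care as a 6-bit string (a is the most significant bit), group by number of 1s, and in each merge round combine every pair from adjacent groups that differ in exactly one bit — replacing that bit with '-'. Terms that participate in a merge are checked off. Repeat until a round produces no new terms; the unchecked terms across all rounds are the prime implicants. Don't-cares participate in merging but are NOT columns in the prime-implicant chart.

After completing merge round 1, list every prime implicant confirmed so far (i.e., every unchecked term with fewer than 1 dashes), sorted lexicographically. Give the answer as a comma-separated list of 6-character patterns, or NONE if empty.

101001, 101111, 110111

size-2^0 implicants → 000011(✓)  000111(✓)  001100(✓)  010000(✓)  011100(✓)  100000(✓)  100010(✓)  100100(✓)  100101(✓)  101001  101010(✓)  101100(✓)  101111  110000(✓)  110100(✓)  110111  111000(✓)
size-2^1 implicants → -01100  -10000  0-1100  000-11  1-0000(✓)  1-0100(✓)  10-010  10-100  100-00(✓)  1000-0  10010-  11-000  110-00(✓)
size-2^2 implicants → 1-0-00
Unchecked terms (primes): -01100, -10000, 0-1100, 000-11, 1-0-00, 10-010, 10-100, 1000-0, 10010-, 101001, 101111, 11-000, 110111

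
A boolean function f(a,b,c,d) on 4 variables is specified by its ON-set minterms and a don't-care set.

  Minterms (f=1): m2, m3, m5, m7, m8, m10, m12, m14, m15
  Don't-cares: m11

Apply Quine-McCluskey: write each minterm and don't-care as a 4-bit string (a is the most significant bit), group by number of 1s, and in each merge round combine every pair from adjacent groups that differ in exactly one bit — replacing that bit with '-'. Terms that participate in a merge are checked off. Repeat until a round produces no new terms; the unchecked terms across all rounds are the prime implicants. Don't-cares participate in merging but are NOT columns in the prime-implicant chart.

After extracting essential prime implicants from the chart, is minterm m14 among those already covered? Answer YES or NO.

YES

size-2^0 implicants → 0010(✓)  0011(✓)  0101(✓)  0111(✓)  1000(✓)  1010(✓)  1011(✓)  1100(✓)  1110(✓)  1111(✓)
size-2^1 implicants → -010(✓)  -011(✓)  -111(✓)  0-11(✓)  001-(✓)  01-1  1-00(✓)  1-10(✓)  1-11(✓)  10-0(✓)  101-(✓)  11-0(✓)  111-(✓)
size-2^2 implicants → --11  -01-  1--0  1-1-
Unchecked terms (primes): --11, -01-, 01-1, 1--0, 1-1-
Minterm coverage:
  m2 ⊆ -01- [E]
  m3 ⊆ --11,-01-
  m5 ⊆ 01-1 [E]
  m7 ⊆ --11,01-1
  m8 ⊆ 1--0 [E]
  m10 ⊆ -01-,1--0,1-1-
  m12 ⊆ 1--0 [E]
  m14 ⊆ 1--0,1-1-
  m15 ⊆ --11,1-1-
E = {-01-, 01-1, 1--0}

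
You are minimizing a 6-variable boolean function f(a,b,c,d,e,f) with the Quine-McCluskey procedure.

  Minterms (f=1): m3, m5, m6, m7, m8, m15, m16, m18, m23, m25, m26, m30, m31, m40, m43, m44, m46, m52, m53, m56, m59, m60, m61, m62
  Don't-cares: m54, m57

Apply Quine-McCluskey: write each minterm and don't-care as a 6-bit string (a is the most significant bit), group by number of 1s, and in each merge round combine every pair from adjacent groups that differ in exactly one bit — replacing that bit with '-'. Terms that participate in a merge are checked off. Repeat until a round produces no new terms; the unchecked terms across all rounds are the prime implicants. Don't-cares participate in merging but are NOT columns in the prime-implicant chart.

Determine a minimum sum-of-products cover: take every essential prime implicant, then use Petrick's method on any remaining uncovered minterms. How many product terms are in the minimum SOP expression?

[col 0] 000011*, 000101*, 000110*, 000111*, 001000*, 001111*, 010000*, 010010*, 010111*, 011001*, 011010*, 011110*, 011111*, 101000*, 101011*, 101100*, 101110*, 110100*, 110101*, 110110*, 111000*, 111001*, 111011*, 111100*, 111101*, 111110*
[col 1] -01000, -11001, -11110, 0-0111*, 0-1111*, 00-111*, 000-11, 0001-1, 00011-, 01-010, 01-111*, 0100-0, 011-10, 01111-, 1-1000*, 1-1011, 1-1100*, 1-1110*, 101-00*, 1011-0*, 11-100*, 11-101*, 11-110*, 1101-0*, 11010-*, 111-00*, 111-01*, 1110-1, 11100-*, 1111-0*, 11110-*
[col 2] 0--111, 1-1-00, 1-11-0, 11-1-0, 11-10-, 111-0-
Prime implicants: -01000, -11001, -11110, 0--111, 000-11, 0001-1, 00011-, 01-010, 0100-0, 011-10, 01111-, 1-1-00, 1-1011, 1-11-0, 11-1-0, 11-10-, 111-0-, 1110-1
PI chart (minterm → PIs covering it):
  3 | 000-11  (sole → essential)
  5 | 0001-1  (sole → essential)
  6 | 00011-  (sole → essential)
  7 | 0--111,000-11,0001-1,00011-
  8 | -01000  (sole → essential)
  15 | 0--111  (sole → essential)
  16 | 0100-0  (sole → essential)
  18 | 01-010,0100-0
  23 | 0--111  (sole → essential)
  25 | -11001  (sole → essential)
  26 | 01-010,011-10
  30 | -11110,011-10,01111-
  31 | 0--111,01111-
  40 | -01000,1-1-00
  43 | 1-1011  (sole → essential)
  44 | 1-1-00,1-11-0
  46 | 1-11-0  (sole → essential)
  52 | 11-1-0,11-10-
  53 | 11-10-  (sole → essential)
  56 | 1-1-00,111-0-
  59 | 1-1011,1110-1
  60 | 1-1-00,1-11-0,11-1-0,11-10-,111-0-
  61 | 11-10-,111-0-
  62 | -11110,1-11-0,11-1-0
Essential prime implicants: -01000, -11001, 0--111, 000-11, 0001-1, 00011-, 0100-0, 1-1011, 1-11-0, 11-10-
Petrick residual → 011-10, 1-1-00
Minimum SOP uses 12 PIs: b'cd'e'f' + bcd'e'f + a'def + a'b'c'ef + a'b'c'df + a'b'c'de + a'bc'd'f' + a'bcef' + ace'f' + acd'ef + acdf' + abde'

12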